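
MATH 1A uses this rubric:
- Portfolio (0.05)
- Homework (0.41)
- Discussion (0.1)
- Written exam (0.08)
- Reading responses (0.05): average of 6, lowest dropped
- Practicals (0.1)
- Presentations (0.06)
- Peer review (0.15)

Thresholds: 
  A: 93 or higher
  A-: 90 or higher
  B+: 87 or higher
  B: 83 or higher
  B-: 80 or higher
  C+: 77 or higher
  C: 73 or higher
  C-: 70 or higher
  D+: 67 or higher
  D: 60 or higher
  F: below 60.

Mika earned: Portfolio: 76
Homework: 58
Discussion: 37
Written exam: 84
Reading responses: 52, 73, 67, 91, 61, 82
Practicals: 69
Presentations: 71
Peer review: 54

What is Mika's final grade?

Reading responses: drop 52 → average of remaining 5 = 374/5 = 74.8
Weighted total:
  Portfolio 76 × 0.05 = 3.8
  Homework 58 × 0.41 = 23.78
  Discussion 37 × 0.1 = 3.7
  Written exam 84 × 0.08 = 6.72
  Reading responses 74.8 × 0.05 = 3.74
  Practicals 69 × 0.1 = 6.9
  Presentations 71 × 0.06 = 4.26
  Peer review 54 × 0.15 = 8.1
Sum = 61
61 is ≥ 60 and < 67 → D

D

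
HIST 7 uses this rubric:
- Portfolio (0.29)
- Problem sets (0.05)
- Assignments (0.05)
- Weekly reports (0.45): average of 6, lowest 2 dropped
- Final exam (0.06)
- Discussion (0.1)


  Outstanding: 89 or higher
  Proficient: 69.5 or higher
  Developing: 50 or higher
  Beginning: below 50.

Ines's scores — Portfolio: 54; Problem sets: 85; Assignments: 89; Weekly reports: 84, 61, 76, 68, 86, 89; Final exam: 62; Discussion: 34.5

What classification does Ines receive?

Weekly reports: drop 61, 68 → average of remaining 4 = 335/4 = 83.75
Weighted total:
  Portfolio 54 × 0.29 = 15.66
  Problem sets 85 × 0.05 = 4.25
  Assignments 89 × 0.05 = 4.45
  Weekly reports 83.75 × 0.45 = 37.6875
  Final exam 62 × 0.06 = 3.72
  Discussion 34.5 × 0.1 = 3.45
Sum = 69.2175
69.2175 is ≥ 50 and < 69.5 → Developing

Developing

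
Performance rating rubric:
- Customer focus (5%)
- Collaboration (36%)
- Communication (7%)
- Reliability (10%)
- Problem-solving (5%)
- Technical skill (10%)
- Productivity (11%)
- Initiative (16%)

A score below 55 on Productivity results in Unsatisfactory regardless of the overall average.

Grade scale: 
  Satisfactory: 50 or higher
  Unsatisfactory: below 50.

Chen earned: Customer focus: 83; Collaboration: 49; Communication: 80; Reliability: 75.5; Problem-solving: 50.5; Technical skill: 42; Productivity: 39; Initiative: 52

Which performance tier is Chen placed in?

Unsatisfactory

Productivity score 39 < 55: minimum not met.
Weighted total:
  Customer focus 83 × 0.05 = 4.15
  Collaboration 49 × 0.36 = 17.64
  Communication 80 × 0.07 = 5.6
  Reliability 75.5 × 0.1 = 7.55
  Problem-solving 50.5 × 0.05 = 2.525
  Technical skill 42 × 0.1 = 4.2
  Productivity 39 × 0.11 = 4.29
  Initiative 52 × 0.16 = 8.32
Sum = 54.275
Because the Productivity minimum was not met, the result is Unsatisfactory.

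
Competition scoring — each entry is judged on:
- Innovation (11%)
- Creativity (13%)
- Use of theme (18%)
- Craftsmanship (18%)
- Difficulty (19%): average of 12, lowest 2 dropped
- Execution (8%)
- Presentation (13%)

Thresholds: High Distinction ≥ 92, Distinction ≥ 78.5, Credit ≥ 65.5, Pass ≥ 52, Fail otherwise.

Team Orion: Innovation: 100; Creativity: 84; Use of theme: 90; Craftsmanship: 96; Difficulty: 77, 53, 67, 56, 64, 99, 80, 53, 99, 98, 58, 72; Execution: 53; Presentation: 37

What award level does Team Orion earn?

Distinction

Difficulty: drop 53, 53 → average of remaining 10 = 770/10 = 77
Weighted total:
  Innovation 100 × 0.11 = 11
  Creativity 84 × 0.13 = 10.92
  Use of theme 90 × 0.18 = 16.2
  Craftsmanship 96 × 0.18 = 17.28
  Difficulty 77 × 0.19 = 14.63
  Execution 53 × 0.08 = 4.24
  Presentation 37 × 0.13 = 4.81
Sum = 79.08
79.08 is ≥ 78.5 and < 92 → Distinction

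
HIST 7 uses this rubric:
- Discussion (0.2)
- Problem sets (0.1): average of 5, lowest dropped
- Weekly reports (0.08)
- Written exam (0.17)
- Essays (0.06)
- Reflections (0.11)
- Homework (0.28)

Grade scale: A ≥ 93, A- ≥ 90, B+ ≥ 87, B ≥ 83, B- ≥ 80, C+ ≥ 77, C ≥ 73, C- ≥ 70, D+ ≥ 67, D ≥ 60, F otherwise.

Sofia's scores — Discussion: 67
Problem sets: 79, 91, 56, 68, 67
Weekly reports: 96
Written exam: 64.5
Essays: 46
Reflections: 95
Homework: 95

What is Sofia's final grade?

C+

Problem sets: drop 56 → average of remaining 4 = 305/4 = 76.25
Weighted total:
  Discussion 67 × 0.2 = 13.4
  Problem sets 76.25 × 0.1 = 7.625
  Weekly reports 96 × 0.08 = 7.68
  Written exam 64.5 × 0.17 = 10.965
  Essays 46 × 0.06 = 2.76
  Reflections 95 × 0.11 = 10.45
  Homework 95 × 0.28 = 26.6
Sum = 79.48
79.48 is ≥ 77 and < 80 → C+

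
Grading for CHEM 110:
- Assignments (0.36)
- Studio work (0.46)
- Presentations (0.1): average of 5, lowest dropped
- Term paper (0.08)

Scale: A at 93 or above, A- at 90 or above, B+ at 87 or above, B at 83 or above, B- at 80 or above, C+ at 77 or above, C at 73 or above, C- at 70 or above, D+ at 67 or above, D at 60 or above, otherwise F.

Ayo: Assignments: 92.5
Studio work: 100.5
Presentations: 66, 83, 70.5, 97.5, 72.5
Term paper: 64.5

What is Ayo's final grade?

A-

Presentations: drop 66 → average of remaining 4 = 323.5/4 = 80.875
Weighted total:
  Assignments 92.5 × 0.36 = 33.3
  Studio work 100.5 × 0.46 = 46.23
  Presentations 80.875 × 0.1 = 8.0875
  Term paper 64.5 × 0.08 = 5.16
Sum = 92.7775
92.7775 is ≥ 90 and < 93 → A-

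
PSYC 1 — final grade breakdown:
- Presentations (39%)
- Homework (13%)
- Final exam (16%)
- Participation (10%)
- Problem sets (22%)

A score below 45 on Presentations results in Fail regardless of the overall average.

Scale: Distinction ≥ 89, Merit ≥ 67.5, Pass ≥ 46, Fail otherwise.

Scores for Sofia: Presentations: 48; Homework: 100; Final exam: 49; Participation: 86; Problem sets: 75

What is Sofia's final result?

Pass

Presentations score 48 ≥ 45: minimum met.
Weighted total:
  Presentations 48 × 0.39 = 18.72
  Homework 100 × 0.13 = 13
  Final exam 49 × 0.16 = 7.84
  Participation 86 × 0.1 = 8.6
  Problem sets 75 × 0.22 = 16.5
Sum = 64.66
64.66 is ≥ 46 and < 67.5 → Pass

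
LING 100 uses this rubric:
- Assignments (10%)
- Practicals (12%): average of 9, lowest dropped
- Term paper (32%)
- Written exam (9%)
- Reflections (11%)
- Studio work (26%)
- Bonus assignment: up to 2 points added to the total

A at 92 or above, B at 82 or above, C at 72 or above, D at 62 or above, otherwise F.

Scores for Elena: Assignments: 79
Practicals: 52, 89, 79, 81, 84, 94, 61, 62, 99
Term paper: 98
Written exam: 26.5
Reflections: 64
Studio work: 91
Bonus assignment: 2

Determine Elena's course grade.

B

Practicals: drop 52 → average of remaining 8 = 649/8 = 81.125
Weighted total:
  Assignments 79 × 0.1 = 7.9
  Practicals 81.125 × 0.12 = 9.735
  Term paper 98 × 0.32 = 31.36
  Written exam 26.5 × 0.09 = 2.385
  Reflections 64 × 0.11 = 7.04
  Studio work 91 × 0.26 = 23.66
Sum = 82.08
Bonus assignment: 82.08 + 2 = 84.08
84.08 is ≥ 82 and < 92 → B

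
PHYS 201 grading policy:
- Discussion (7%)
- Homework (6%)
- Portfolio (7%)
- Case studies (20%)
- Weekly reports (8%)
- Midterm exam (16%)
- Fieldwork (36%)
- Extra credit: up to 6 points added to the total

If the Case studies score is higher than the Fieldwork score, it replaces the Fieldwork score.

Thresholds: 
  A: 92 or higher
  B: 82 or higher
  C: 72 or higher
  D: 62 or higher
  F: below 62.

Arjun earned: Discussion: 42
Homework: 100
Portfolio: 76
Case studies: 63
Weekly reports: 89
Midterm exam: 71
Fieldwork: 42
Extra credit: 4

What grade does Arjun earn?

C

Case studies (63) > Fieldwork (42), so Fieldwork counts as 63.
Weighted total:
  Discussion 42 × 0.07 = 2.94
  Homework 100 × 0.06 = 6
  Portfolio 76 × 0.07 = 5.32
  Case studies 63 × 0.2 = 12.6
  Weekly reports 89 × 0.08 = 7.12
  Midterm exam 71 × 0.16 = 11.36
  Fieldwork 63 × 0.36 = 22.68
Sum = 68.02
Extra credit: 68.02 + 4 = 72.02
72.02 is ≥ 72 and < 82 → C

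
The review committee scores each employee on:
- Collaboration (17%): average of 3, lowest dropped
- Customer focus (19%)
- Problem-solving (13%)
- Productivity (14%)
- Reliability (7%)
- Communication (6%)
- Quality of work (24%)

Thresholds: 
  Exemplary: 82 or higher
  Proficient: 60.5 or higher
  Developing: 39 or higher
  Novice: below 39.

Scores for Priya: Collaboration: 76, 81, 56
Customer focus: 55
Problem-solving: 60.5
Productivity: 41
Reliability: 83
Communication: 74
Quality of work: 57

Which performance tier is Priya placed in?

Collaboration: drop 56 → average of remaining 2 = 157/2 = 78.5
Weighted total:
  Collaboration 78.5 × 0.17 = 13.345
  Customer focus 55 × 0.19 = 10.45
  Problem-solving 60.5 × 0.13 = 7.865
  Productivity 41 × 0.14 = 5.74
  Reliability 83 × 0.07 = 5.81
  Communication 74 × 0.06 = 4.44
  Quality of work 57 × 0.24 = 13.68
Sum = 61.33
61.33 is ≥ 60.5 and < 82 → Proficient

Proficient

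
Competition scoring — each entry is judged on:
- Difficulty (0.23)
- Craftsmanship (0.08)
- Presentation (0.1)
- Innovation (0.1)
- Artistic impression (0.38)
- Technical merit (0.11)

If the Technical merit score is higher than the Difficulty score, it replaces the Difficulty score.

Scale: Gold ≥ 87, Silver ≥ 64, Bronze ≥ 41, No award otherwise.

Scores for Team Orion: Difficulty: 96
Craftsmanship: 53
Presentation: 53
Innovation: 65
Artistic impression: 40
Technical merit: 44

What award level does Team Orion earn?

Technical merit (44) ≤ Difficulty (96), so Difficulty stays at 96.
Weighted total:
  Difficulty 96 × 0.23 = 22.08
  Craftsmanship 53 × 0.08 = 4.24
  Presentation 53 × 0.1 = 5.3
  Innovation 65 × 0.1 = 6.5
  Artistic impression 40 × 0.38 = 15.2
  Technical merit 44 × 0.11 = 4.84
Sum = 58.16
58.16 is ≥ 41 and < 64 → Bronze

Bronze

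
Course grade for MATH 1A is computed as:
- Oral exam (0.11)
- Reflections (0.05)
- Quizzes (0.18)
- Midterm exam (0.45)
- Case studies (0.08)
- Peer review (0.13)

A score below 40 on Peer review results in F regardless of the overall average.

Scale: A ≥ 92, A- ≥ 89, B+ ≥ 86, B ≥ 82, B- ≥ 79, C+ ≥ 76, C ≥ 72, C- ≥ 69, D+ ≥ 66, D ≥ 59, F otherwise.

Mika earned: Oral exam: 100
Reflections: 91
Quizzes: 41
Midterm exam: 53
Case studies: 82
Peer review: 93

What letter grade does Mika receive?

D

Peer review score 93 ≥ 40: minimum met.
Weighted total:
  Oral exam 100 × 0.11 = 11
  Reflections 91 × 0.05 = 4.55
  Quizzes 41 × 0.18 = 7.38
  Midterm exam 53 × 0.45 = 23.85
  Case studies 82 × 0.08 = 6.56
  Peer review 93 × 0.13 = 12.09
Sum = 65.43
65.43 is ≥ 59 and < 66 → D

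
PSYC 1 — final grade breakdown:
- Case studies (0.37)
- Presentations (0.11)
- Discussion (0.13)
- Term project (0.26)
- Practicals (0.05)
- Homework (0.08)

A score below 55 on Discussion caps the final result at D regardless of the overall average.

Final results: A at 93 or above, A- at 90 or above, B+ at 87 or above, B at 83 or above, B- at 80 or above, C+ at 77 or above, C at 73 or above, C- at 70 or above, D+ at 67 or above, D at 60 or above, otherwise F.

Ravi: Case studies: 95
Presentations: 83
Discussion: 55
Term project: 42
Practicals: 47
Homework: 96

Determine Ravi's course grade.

Discussion score 55 ≥ 55: minimum met.
Weighted total:
  Case studies 95 × 0.37 = 35.15
  Presentations 83 × 0.11 = 9.13
  Discussion 55 × 0.13 = 7.15
  Term project 42 × 0.26 = 10.92
  Practicals 47 × 0.05 = 2.35
  Homework 96 × 0.08 = 7.68
Sum = 72.38
72.38 is ≥ 70 and < 73 → C-

C-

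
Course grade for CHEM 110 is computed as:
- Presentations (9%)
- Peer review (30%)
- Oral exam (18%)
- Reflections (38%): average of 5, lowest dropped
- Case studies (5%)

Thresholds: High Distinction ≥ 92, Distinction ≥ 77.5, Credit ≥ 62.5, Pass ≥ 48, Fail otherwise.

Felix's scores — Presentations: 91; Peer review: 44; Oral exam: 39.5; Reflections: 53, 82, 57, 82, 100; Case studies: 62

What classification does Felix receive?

Reflections: drop 53 → average of remaining 4 = 321/4 = 80.25
Weighted total:
  Presentations 91 × 0.09 = 8.19
  Peer review 44 × 0.3 = 13.2
  Oral exam 39.5 × 0.18 = 7.11
  Reflections 80.25 × 0.38 = 30.495
  Case studies 62 × 0.05 = 3.1
Sum = 62.095
62.095 is ≥ 48 and < 62.5 → Pass

Pass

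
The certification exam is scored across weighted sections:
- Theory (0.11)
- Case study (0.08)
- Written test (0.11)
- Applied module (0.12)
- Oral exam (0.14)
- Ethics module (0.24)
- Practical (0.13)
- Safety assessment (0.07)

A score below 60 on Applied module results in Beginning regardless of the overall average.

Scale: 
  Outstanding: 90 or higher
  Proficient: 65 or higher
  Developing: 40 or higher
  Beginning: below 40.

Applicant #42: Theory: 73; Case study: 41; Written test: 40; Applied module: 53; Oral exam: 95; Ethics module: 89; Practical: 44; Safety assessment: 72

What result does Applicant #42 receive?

Beginning

Applied module score 53 < 60: minimum not met.
Weighted total:
  Theory 73 × 0.11 = 8.03
  Case study 41 × 0.08 = 3.28
  Written test 40 × 0.11 = 4.4
  Applied module 53 × 0.12 = 6.36
  Oral exam 95 × 0.14 = 13.3
  Ethics module 89 × 0.24 = 21.36
  Practical 44 × 0.13 = 5.72
  Safety assessment 72 × 0.07 = 5.04
Sum = 67.49
Because the Applied module minimum was not met, the result is Beginning.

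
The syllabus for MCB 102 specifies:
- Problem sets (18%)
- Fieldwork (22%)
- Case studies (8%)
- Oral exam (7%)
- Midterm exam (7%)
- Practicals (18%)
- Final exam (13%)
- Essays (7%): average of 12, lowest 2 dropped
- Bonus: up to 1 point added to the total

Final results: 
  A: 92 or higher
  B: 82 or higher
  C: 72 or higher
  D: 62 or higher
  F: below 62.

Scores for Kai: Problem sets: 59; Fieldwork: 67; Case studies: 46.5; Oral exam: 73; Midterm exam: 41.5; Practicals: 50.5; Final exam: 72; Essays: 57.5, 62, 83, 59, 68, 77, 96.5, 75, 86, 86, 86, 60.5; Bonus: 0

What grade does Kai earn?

F

Essays: drop 57.5, 59 → average of remaining 10 = 780/10 = 78
Weighted total:
  Problem sets 59 × 0.18 = 10.62
  Fieldwork 67 × 0.22 = 14.74
  Case studies 46.5 × 0.08 = 3.72
  Oral exam 73 × 0.07 = 5.11
  Midterm exam 41.5 × 0.07 = 2.905
  Practicals 50.5 × 0.18 = 9.09
  Final exam 72 × 0.13 = 9.36
  Essays 78 × 0.07 = 5.46
Sum = 61.005
Bonus: 61.005 + 0 = 61.005
61.005 < 62 → F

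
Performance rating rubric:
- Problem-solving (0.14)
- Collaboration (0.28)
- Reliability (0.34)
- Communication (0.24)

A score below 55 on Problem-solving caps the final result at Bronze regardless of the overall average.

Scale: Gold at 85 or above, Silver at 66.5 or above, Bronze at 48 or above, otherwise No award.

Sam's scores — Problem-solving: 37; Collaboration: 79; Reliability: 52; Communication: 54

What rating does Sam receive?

Bronze

Problem-solving score 37 < 55: minimum not met.
Weighted total:
  Problem-solving 37 × 0.14 = 5.18
  Collaboration 79 × 0.28 = 22.12
  Reliability 52 × 0.34 = 17.68
  Communication 54 × 0.24 = 12.96
Sum = 57.94
57.94 would be Bronze; cap at Bronze applies → Bronze.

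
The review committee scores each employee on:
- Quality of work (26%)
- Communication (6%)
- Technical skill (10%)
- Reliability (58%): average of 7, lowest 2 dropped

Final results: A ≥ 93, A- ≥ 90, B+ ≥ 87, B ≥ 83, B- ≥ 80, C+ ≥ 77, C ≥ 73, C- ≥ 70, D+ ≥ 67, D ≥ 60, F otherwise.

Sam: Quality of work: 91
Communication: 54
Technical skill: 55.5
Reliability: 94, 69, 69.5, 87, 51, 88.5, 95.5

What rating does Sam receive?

B-

Reliability: drop 51, 69 → average of remaining 5 = 434.5/5 = 86.9
Weighted total:
  Quality of work 91 × 0.26 = 23.66
  Communication 54 × 0.06 = 3.24
  Technical skill 55.5 × 0.1 = 5.55
  Reliability 86.9 × 0.58 = 50.402
Sum = 82.852
82.852 is ≥ 80 and < 83 → B-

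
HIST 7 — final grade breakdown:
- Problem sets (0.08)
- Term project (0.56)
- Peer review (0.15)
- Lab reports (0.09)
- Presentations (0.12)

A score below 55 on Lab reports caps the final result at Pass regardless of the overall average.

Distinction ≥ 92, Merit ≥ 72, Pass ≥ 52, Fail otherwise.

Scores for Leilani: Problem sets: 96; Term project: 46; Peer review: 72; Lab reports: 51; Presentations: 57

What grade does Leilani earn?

Pass

Lab reports score 51 < 55: minimum not met.
Weighted total:
  Problem sets 96 × 0.08 = 7.68
  Term project 46 × 0.56 = 25.76
  Peer review 72 × 0.15 = 10.8
  Lab reports 51 × 0.09 = 4.59
  Presentations 57 × 0.12 = 6.84
Sum = 55.67
55.67 would be Pass; cap at Pass applies → Pass.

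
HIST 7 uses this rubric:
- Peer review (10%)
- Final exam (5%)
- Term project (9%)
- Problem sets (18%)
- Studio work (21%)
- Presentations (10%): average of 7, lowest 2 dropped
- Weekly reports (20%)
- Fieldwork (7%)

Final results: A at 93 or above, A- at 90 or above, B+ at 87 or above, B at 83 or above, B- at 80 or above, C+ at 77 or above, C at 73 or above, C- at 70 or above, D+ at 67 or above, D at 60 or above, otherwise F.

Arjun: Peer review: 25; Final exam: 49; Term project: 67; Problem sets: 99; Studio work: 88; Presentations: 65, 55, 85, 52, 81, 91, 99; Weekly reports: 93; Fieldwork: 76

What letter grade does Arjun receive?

C+

Presentations: drop 52, 55 → average of remaining 5 = 421/5 = 84.2
Weighted total:
  Peer review 25 × 0.1 = 2.5
  Final exam 49 × 0.05 = 2.45
  Term project 67 × 0.09 = 6.03
  Problem sets 99 × 0.18 = 17.82
  Studio work 88 × 0.21 = 18.48
  Presentations 84.2 × 0.1 = 8.42
  Weekly reports 93 × 0.2 = 18.6
  Fieldwork 76 × 0.07 = 5.32
Sum = 79.62
79.62 is ≥ 77 and < 80 → C+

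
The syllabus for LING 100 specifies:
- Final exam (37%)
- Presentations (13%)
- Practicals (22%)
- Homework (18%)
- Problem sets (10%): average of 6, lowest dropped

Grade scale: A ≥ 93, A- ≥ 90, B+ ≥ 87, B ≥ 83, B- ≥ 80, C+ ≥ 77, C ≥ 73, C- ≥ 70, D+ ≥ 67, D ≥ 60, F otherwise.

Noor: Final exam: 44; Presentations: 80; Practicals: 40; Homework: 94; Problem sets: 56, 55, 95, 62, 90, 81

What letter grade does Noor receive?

D

Problem sets: drop 55 → average of remaining 5 = 384/5 = 76.8
Weighted total:
  Final exam 44 × 0.37 = 16.28
  Presentations 80 × 0.13 = 10.4
  Practicals 40 × 0.22 = 8.8
  Homework 94 × 0.18 = 16.92
  Problem sets 76.8 × 0.1 = 7.68
Sum = 60.08
60.08 is ≥ 60 and < 67 → D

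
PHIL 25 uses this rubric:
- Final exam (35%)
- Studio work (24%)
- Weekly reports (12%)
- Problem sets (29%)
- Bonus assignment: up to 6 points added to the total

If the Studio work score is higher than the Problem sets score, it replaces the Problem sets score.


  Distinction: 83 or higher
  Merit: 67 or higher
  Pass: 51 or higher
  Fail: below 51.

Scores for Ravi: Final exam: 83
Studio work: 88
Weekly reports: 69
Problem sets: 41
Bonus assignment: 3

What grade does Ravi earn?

Distinction

Studio work (88) > Problem sets (41), so Problem sets counts as 88.
Weighted total:
  Final exam 83 × 0.35 = 29.05
  Studio work 88 × 0.24 = 21.12
  Weekly reports 69 × 0.12 = 8.28
  Problem sets 88 × 0.29 = 25.52
Sum = 83.97
Bonus assignment: 83.97 + 3 = 86.97
86.97 ≥ 83 → Distinction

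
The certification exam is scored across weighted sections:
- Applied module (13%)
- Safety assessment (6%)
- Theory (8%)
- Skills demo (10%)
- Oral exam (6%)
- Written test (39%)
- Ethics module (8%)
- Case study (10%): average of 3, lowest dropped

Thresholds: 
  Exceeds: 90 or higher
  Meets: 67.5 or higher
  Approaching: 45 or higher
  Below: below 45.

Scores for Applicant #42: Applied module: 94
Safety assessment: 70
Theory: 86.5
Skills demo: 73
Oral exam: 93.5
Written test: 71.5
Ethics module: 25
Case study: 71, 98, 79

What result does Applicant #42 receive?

Meets

Case study: drop 71 → average of remaining 2 = 177/2 = 88.5
Weighted total:
  Applied module 94 × 0.13 = 12.22
  Safety assessment 70 × 0.06 = 4.2
  Theory 86.5 × 0.08 = 6.92
  Skills demo 73 × 0.1 = 7.3
  Oral exam 93.5 × 0.06 = 5.61
  Written test 71.5 × 0.39 = 27.885
  Ethics module 25 × 0.08 = 2
  Case study 88.5 × 0.1 = 8.85
Sum = 74.985
74.985 is ≥ 67.5 and < 90 → Meets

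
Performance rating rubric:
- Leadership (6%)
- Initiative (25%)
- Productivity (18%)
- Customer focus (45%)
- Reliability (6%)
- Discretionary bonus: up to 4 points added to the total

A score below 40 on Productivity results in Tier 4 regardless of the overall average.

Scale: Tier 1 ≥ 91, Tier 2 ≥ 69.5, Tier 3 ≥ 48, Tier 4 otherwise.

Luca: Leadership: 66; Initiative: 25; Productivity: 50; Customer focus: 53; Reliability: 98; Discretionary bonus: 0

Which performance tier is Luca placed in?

Tier 3

Productivity score 50 ≥ 40: minimum met.
Weighted total:
  Leadership 66 × 0.06 = 3.96
  Initiative 25 × 0.25 = 6.25
  Productivity 50 × 0.18 = 9
  Customer focus 53 × 0.45 = 23.85
  Reliability 98 × 0.06 = 5.88
Sum = 48.94
Discretionary bonus: 48.94 + 0 = 48.94
48.94 is ≥ 48 and < 69.5 → Tier 3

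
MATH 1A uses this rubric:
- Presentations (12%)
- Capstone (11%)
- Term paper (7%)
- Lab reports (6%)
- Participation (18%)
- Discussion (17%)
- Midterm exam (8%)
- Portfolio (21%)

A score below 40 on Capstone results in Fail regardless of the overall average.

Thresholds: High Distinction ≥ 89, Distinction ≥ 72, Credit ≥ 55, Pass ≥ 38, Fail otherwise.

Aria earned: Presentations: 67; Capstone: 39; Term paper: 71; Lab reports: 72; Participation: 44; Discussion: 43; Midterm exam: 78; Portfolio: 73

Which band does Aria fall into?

Capstone score 39 < 40: minimum not met.
Weighted total:
  Presentations 67 × 0.12 = 8.04
  Capstone 39 × 0.11 = 4.29
  Term paper 71 × 0.07 = 4.97
  Lab reports 72 × 0.06 = 4.32
  Participation 44 × 0.18 = 7.92
  Discussion 43 × 0.17 = 7.31
  Midterm exam 78 × 0.08 = 6.24
  Portfolio 73 × 0.21 = 15.33
Sum = 58.42
Because the Capstone minimum was not met, the result is Fail.

Fail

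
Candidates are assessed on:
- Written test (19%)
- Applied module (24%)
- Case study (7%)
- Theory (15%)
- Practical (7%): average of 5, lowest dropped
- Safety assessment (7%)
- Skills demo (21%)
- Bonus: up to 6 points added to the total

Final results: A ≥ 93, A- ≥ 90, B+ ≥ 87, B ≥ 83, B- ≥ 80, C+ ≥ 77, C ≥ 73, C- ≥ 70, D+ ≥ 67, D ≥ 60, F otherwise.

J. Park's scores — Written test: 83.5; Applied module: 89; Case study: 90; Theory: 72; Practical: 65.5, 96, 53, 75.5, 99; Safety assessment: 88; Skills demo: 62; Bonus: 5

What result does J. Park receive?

B

Practical: drop 53 → average of remaining 4 = 336/4 = 84
Weighted total:
  Written test 83.5 × 0.19 = 15.865
  Applied module 89 × 0.24 = 21.36
  Case study 90 × 0.07 = 6.3
  Theory 72 × 0.15 = 10.8
  Practical 84 × 0.07 = 5.88
  Safety assessment 88 × 0.07 = 6.16
  Skills demo 62 × 0.21 = 13.02
Sum = 79.385
Bonus: 79.385 + 5 = 84.385
84.385 is ≥ 83 and < 87 → B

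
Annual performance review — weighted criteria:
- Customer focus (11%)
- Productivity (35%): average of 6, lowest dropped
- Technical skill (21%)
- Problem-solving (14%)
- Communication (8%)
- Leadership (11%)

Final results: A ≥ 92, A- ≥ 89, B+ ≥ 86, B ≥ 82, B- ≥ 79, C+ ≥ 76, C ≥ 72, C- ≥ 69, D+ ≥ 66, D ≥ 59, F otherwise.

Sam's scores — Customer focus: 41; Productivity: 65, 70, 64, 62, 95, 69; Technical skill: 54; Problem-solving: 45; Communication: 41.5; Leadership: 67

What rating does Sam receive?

Productivity: drop 62 → average of remaining 5 = 363/5 = 72.6
Weighted total:
  Customer focus 41 × 0.11 = 4.51
  Productivity 72.6 × 0.35 = 25.41
  Technical skill 54 × 0.21 = 11.34
  Problem-solving 45 × 0.14 = 6.3
  Communication 41.5 × 0.08 = 3.32
  Leadership 67 × 0.11 = 7.37
Sum = 58.25
58.25 < 59 → F

F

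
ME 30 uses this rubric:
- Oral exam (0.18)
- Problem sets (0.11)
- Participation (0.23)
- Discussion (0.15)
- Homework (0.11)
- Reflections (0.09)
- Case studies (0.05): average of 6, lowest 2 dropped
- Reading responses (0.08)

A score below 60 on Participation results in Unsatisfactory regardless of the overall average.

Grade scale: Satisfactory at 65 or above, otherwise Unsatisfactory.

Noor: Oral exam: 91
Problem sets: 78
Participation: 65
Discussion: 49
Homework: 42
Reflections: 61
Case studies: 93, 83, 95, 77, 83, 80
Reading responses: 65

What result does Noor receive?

Case studies: drop 77, 80 → average of remaining 4 = 354/4 = 88.5
Participation score 65 ≥ 60: minimum met.
Weighted total:
  Oral exam 91 × 0.18 = 16.38
  Problem sets 78 × 0.11 = 8.58
  Participation 65 × 0.23 = 14.95
  Discussion 49 × 0.15 = 7.35
  Homework 42 × 0.11 = 4.62
  Reflections 61 × 0.09 = 5.49
  Case studies 88.5 × 0.05 = 4.425
  Reading responses 65 × 0.08 = 5.2
Sum = 66.995
66.995 ≥ 65 → Satisfactory

Satisfactory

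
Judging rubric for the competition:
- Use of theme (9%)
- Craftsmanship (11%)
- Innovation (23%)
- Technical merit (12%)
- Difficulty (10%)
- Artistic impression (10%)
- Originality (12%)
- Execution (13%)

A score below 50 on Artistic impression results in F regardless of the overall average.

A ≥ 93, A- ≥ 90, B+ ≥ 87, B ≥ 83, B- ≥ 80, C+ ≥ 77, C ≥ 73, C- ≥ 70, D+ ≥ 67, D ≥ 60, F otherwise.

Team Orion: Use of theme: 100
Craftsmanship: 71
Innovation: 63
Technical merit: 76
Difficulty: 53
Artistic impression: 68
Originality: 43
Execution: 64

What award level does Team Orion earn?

D

Artistic impression score 68 ≥ 50: minimum met.
Weighted total:
  Use of theme 100 × 0.09 = 9
  Craftsmanship 71 × 0.11 = 7.81
  Innovation 63 × 0.23 = 14.49
  Technical merit 76 × 0.12 = 9.12
  Difficulty 53 × 0.1 = 5.3
  Artistic impression 68 × 0.1 = 6.8
  Originality 43 × 0.12 = 5.16
  Execution 64 × 0.13 = 8.32
Sum = 66
66 is ≥ 60 and < 67 → D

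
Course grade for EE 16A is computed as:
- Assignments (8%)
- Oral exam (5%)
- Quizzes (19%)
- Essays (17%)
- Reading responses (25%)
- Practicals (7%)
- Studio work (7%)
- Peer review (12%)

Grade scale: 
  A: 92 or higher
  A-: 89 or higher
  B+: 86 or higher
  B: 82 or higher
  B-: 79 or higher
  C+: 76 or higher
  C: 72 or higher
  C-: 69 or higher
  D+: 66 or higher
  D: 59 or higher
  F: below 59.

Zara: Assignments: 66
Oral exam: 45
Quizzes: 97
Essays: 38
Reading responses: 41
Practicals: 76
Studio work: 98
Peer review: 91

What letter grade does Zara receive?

Weighted total:
  Assignments 66 × 0.08 = 5.28
  Oral exam 45 × 0.05 = 2.25
  Quizzes 97 × 0.19 = 18.43
  Essays 38 × 0.17 = 6.46
  Reading responses 41 × 0.25 = 10.25
  Practicals 76 × 0.07 = 5.32
  Studio work 98 × 0.07 = 6.86
  Peer review 91 × 0.12 = 10.92
Sum = 65.77
65.77 is ≥ 59 and < 66 → D

D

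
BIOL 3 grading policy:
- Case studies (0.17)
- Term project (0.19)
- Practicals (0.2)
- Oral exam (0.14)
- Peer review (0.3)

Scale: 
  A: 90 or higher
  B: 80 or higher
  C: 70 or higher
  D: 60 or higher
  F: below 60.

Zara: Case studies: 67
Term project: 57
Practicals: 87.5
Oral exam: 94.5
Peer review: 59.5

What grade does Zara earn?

C

Weighted total:
  Case studies 67 × 0.17 = 11.39
  Term project 57 × 0.19 = 10.83
  Practicals 87.5 × 0.2 = 17.5
  Oral exam 94.5 × 0.14 = 13.23
  Peer review 59.5 × 0.3 = 17.85
Sum = 70.8
70.8 is ≥ 70 and < 80 → C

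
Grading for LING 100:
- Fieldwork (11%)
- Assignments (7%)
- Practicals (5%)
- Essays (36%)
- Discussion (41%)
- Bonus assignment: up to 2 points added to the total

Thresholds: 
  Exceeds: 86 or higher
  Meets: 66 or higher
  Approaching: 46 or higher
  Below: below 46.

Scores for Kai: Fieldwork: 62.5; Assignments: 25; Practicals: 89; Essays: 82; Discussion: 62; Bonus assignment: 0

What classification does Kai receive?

Weighted total:
  Fieldwork 62.5 × 0.11 = 6.875
  Assignments 25 × 0.07 = 1.75
  Practicals 89 × 0.05 = 4.45
  Essays 82 × 0.36 = 29.52
  Discussion 62 × 0.41 = 25.42
Sum = 68.015
Bonus assignment: 68.015 + 0 = 68.015
68.015 is ≥ 66 and < 86 → Meets

Meets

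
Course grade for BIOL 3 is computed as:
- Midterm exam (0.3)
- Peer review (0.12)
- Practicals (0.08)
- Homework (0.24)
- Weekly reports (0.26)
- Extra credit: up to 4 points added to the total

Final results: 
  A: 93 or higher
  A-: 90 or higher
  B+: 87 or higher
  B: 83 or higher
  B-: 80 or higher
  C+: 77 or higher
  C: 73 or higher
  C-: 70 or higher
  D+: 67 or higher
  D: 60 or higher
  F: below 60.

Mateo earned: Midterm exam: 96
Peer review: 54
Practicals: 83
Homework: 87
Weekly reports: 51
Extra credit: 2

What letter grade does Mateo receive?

C+

Weighted total:
  Midterm exam 96 × 0.3 = 28.8
  Peer review 54 × 0.12 = 6.48
  Practicals 83 × 0.08 = 6.64
  Homework 87 × 0.24 = 20.88
  Weekly reports 51 × 0.26 = 13.26
Sum = 76.06
Extra credit: 76.06 + 2 = 78.06
78.06 is ≥ 77 and < 80 → C+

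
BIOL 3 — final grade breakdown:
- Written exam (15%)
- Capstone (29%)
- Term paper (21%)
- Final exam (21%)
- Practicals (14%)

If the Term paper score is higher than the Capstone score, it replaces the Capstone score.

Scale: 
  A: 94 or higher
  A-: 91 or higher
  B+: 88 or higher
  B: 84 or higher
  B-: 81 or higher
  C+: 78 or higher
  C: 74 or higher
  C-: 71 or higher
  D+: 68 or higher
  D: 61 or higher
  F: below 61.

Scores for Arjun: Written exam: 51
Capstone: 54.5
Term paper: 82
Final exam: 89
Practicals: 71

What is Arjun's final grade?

C

Term paper (82) > Capstone (54.5), so Capstone counts as 82.
Weighted total:
  Written exam 51 × 0.15 = 7.65
  Capstone 82 × 0.29 = 23.78
  Term paper 82 × 0.21 = 17.22
  Final exam 89 × 0.21 = 18.69
  Practicals 71 × 0.14 = 9.94
Sum = 77.28
77.28 is ≥ 74 and < 78 → C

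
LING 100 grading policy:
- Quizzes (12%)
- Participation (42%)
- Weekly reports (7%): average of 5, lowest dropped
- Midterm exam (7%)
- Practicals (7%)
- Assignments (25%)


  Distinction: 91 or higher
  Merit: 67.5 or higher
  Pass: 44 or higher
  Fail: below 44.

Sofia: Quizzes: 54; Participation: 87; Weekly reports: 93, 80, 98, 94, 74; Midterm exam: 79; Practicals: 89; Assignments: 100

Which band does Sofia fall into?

Merit

Weekly reports: drop 74 → average of remaining 4 = 365/4 = 91.25
Weighted total:
  Quizzes 54 × 0.12 = 6.48
  Participation 87 × 0.42 = 36.54
  Weekly reports 91.25 × 0.07 = 6.3875
  Midterm exam 79 × 0.07 = 5.53
  Practicals 89 × 0.07 = 6.23
  Assignments 100 × 0.25 = 25
Sum = 86.1675
86.1675 is ≥ 67.5 and < 91 → Merit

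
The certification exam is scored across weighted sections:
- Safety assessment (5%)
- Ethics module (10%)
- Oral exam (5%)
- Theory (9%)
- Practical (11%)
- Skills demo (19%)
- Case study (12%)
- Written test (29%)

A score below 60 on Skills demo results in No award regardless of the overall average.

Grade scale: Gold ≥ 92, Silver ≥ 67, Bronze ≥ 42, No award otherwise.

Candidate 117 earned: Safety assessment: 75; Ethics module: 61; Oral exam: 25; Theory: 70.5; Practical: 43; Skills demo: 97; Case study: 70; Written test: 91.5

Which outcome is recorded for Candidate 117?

Skills demo score 97 ≥ 60: minimum met.
Weighted total:
  Safety assessment 75 × 0.05 = 3.75
  Ethics module 61 × 0.1 = 6.1
  Oral exam 25 × 0.05 = 1.25
  Theory 70.5 × 0.09 = 6.345
  Practical 43 × 0.11 = 4.73
  Skills demo 97 × 0.19 = 18.43
  Case study 70 × 0.12 = 8.4
  Written test 91.5 × 0.29 = 26.535
Sum = 75.54
75.54 is ≥ 67 and < 92 → Silver

Silver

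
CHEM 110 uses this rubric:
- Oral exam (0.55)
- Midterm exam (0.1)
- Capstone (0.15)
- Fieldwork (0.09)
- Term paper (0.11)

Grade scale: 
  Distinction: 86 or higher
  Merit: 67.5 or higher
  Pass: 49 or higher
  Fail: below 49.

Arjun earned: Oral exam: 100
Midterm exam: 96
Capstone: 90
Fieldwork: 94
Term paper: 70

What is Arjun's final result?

Distinction

Weighted total:
  Oral exam 100 × 0.55 = 55
  Midterm exam 96 × 0.1 = 9.6
  Capstone 90 × 0.15 = 13.5
  Fieldwork 94 × 0.09 = 8.46
  Term paper 70 × 0.11 = 7.7
Sum = 94.26
94.26 ≥ 86 → Distinction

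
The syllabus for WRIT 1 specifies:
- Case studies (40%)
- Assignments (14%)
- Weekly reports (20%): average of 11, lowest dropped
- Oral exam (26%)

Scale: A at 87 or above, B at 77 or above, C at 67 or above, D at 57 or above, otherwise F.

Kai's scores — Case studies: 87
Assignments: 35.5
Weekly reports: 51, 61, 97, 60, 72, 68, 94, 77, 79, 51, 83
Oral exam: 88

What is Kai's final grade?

B

Weekly reports: drop 51 → average of remaining 10 = 742/10 = 74.2
Weighted total:
  Case studies 87 × 0.4 = 34.8
  Assignments 35.5 × 0.14 = 4.97
  Weekly reports 74.2 × 0.2 = 14.84
  Oral exam 88 × 0.26 = 22.88
Sum = 77.49
77.49 is ≥ 77 and < 87 → B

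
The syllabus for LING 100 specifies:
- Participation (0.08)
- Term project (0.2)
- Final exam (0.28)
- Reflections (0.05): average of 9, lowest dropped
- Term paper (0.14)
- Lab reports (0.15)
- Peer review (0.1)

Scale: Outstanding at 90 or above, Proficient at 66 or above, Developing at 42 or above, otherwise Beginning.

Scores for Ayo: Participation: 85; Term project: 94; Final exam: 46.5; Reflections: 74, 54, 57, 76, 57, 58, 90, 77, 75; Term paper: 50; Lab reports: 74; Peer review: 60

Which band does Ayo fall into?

Reflections: drop 54 → average of remaining 8 = 564/8 = 70.5
Weighted total:
  Participation 85 × 0.08 = 6.8
  Term project 94 × 0.2 = 18.8
  Final exam 46.5 × 0.28 = 13.02
  Reflections 70.5 × 0.05 = 3.525
  Term paper 50 × 0.14 = 7
  Lab reports 74 × 0.15 = 11.1
  Peer review 60 × 0.1 = 6
Sum = 66.245
66.245 is ≥ 66 and < 90 → Proficient

Proficient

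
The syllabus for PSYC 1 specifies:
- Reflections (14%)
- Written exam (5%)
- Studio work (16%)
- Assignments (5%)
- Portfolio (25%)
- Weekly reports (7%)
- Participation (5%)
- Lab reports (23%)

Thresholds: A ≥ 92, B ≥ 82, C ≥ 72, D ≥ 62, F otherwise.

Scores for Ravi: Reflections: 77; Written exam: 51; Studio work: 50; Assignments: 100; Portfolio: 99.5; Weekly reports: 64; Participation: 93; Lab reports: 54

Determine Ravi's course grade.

Weighted total:
  Reflections 77 × 0.14 = 10.78
  Written exam 51 × 0.05 = 2.55
  Studio work 50 × 0.16 = 8
  Assignments 100 × 0.05 = 5
  Portfolio 99.5 × 0.25 = 24.875
  Weekly reports 64 × 0.07 = 4.48
  Participation 93 × 0.05 = 4.65
  Lab reports 54 × 0.23 = 12.42
Sum = 72.755
72.755 is ≥ 72 and < 82 → C

C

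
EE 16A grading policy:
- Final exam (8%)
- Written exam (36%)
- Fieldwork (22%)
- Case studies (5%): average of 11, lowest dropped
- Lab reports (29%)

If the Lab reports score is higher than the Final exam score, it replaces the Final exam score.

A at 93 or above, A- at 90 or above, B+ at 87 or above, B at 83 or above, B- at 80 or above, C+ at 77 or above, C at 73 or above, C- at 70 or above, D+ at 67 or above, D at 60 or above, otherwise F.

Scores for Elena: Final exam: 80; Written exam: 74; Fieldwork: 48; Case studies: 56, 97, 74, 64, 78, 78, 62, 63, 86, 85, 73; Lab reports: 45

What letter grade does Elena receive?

D

Case studies: drop 56 → average of remaining 10 = 760/10 = 76
Lab reports (45) ≤ Final exam (80), so Final exam stays at 80.
Weighted total:
  Final exam 80 × 0.08 = 6.4
  Written exam 74 × 0.36 = 26.64
  Fieldwork 48 × 0.22 = 10.56
  Case studies 76 × 0.05 = 3.8
  Lab reports 45 × 0.29 = 13.05
Sum = 60.45
60.45 is ≥ 60 and < 67 → D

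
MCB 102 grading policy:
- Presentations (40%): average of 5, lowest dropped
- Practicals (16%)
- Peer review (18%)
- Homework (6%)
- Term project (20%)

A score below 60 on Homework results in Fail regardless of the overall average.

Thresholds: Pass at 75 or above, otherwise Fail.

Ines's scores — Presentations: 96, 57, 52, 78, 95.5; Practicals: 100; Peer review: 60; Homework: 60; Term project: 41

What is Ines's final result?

Presentations: drop 52 → average of remaining 4 = 326.5/4 = 81.625
Homework score 60 ≥ 60: minimum met.
Weighted total:
  Presentations 81.625 × 0.4 = 32.65
  Practicals 100 × 0.16 = 16
  Peer review 60 × 0.18 = 10.8
  Homework 60 × 0.06 = 3.6
  Term project 41 × 0.2 = 8.2
Sum = 71.25
71.25 < 75 → Fail

Fail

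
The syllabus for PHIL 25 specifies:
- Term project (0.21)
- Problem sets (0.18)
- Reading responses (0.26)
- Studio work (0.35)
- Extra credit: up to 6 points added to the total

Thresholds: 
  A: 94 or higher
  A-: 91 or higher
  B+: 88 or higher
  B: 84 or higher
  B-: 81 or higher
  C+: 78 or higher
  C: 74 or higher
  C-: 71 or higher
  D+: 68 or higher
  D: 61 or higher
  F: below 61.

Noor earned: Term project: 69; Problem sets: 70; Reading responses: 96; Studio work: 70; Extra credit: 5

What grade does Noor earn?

Weighted total:
  Term project 69 × 0.21 = 14.49
  Problem sets 70 × 0.18 = 12.6
  Reading responses 96 × 0.26 = 24.96
  Studio work 70 × 0.35 = 24.5
Sum = 76.55
Extra credit: 76.55 + 5 = 81.55
81.55 is ≥ 81 and < 84 → B-

B-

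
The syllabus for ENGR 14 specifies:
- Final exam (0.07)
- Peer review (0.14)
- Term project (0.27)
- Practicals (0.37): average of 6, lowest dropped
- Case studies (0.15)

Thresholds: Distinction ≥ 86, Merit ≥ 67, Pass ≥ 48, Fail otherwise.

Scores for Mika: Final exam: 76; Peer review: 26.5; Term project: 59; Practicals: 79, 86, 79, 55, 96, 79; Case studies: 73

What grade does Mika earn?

Practicals: drop 55 → average of remaining 5 = 419/5 = 83.8
Weighted total:
  Final exam 76 × 0.07 = 5.32
  Peer review 26.5 × 0.14 = 3.71
  Term project 59 × 0.27 = 15.93
  Practicals 83.8 × 0.37 = 31.006
  Case studies 73 × 0.15 = 10.95
Sum = 66.916
66.916 is ≥ 48 and < 67 → Pass

Pass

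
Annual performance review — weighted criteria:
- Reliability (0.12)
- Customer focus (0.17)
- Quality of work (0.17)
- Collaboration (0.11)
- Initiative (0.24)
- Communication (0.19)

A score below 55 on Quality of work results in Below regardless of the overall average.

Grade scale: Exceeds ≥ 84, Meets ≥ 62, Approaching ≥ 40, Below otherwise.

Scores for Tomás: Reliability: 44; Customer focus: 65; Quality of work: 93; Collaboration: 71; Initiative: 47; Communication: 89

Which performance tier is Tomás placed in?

Meets

Quality of work score 93 ≥ 55: minimum met.
Weighted total:
  Reliability 44 × 0.12 = 5.28
  Customer focus 65 × 0.17 = 11.05
  Quality of work 93 × 0.17 = 15.81
  Collaboration 71 × 0.11 = 7.81
  Initiative 47 × 0.24 = 11.28
  Communication 89 × 0.19 = 16.91
Sum = 68.14
68.14 is ≥ 62 and < 84 → Meets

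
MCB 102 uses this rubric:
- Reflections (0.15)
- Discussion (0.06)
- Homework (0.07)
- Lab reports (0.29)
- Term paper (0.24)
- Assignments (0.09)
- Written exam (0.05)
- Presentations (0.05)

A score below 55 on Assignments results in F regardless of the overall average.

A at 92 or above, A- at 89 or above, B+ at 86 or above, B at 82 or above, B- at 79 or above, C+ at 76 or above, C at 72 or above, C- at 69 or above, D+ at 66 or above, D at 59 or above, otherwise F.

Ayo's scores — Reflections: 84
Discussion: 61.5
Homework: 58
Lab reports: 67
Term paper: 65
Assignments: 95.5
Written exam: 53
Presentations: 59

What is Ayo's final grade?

C-

Assignments score 95.5 ≥ 55: minimum met.
Weighted total:
  Reflections 84 × 0.15 = 12.6
  Discussion 61.5 × 0.06 = 3.69
  Homework 58 × 0.07 = 4.06
  Lab reports 67 × 0.29 = 19.43
  Term paper 65 × 0.24 = 15.6
  Assignments 95.5 × 0.09 = 8.595
  Written exam 53 × 0.05 = 2.65
  Presentations 59 × 0.05 = 2.95
Sum = 69.575
69.575 is ≥ 69 and < 72 → C-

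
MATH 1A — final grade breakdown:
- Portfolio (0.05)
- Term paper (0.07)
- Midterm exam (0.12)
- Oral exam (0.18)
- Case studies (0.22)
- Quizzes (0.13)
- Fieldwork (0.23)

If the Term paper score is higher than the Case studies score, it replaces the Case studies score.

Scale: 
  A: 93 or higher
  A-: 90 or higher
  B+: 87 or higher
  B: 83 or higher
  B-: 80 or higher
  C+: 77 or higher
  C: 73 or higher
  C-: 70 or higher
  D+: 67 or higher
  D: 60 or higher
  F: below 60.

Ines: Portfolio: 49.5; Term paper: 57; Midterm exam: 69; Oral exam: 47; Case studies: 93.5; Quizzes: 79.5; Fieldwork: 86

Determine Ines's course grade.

Term paper (57) ≤ Case studies (93.5), so Case studies stays at 93.5.
Weighted total:
  Portfolio 49.5 × 0.05 = 2.475
  Term paper 57 × 0.07 = 3.99
  Midterm exam 69 × 0.12 = 8.28
  Oral exam 47 × 0.18 = 8.46
  Case studies 93.5 × 0.22 = 20.57
  Quizzes 79.5 × 0.13 = 10.335
  Fieldwork 86 × 0.23 = 19.78
Sum = 73.89
73.89 is ≥ 73 and < 77 → C

C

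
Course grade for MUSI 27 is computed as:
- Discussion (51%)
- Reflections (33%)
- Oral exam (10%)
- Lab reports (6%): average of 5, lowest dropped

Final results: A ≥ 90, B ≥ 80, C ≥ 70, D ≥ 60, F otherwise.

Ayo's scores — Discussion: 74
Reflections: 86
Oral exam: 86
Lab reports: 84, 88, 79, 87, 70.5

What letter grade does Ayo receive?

Lab reports: drop 70.5 → average of remaining 4 = 338/4 = 84.5
Weighted total:
  Discussion 74 × 0.51 = 37.74
  Reflections 86 × 0.33 = 28.38
  Oral exam 86 × 0.1 = 8.6
  Lab reports 84.5 × 0.06 = 5.07
Sum = 79.79
79.79 is ≥ 70 and < 80 → C

C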